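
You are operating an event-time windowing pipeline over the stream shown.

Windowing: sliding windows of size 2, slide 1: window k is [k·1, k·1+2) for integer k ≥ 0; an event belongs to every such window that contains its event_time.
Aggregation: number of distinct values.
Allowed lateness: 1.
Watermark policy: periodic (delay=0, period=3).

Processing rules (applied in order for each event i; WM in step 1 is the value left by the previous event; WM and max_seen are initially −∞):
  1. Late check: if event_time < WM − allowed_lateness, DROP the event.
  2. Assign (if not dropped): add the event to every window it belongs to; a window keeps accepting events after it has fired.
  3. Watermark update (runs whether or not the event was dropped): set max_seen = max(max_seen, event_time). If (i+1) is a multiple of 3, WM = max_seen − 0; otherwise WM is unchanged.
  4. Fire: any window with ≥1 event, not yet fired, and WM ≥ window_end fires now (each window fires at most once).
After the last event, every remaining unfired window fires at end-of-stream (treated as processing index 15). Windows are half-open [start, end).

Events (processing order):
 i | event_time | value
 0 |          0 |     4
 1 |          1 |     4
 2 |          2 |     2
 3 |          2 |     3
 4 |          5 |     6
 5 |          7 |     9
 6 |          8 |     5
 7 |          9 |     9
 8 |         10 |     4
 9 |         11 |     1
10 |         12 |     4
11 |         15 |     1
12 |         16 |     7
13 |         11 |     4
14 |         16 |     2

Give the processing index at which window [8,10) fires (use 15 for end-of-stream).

8

i=0 t=0 v=4: → [0,2); WM=−∞
i=1 t=1 v=4: → [1,3),[0,2); WM=−∞
i=2 t=2 v=2: → [2,4),[1,3); WM=2; [0,2) fires=1
i=3 t=2 v=3: → [2,4),[1,3); WM=2
i=4 t=5 v=6: → [5,7),[4,6); WM=2
i=5 t=7 v=9: → [7,9),[6,8); WM=7; [1,3) fires=3 [2,4) fires=2 [4,6) fires=1 [5,7) fires=1
i=6 t=8 v=5: → [8,10),[7,9); WM=7
i=7 t=9 v=9: → [9,11),[8,10); WM=7
i=8 t=10 v=4: → [10,12),[9,11); WM=10; [6,8) fires=1 [7,9) fires=2 [8,10) fires=2
i=9 t=11 v=1: → [11,13),[10,12); WM=10
i=10 t=12 v=4: → [12,14),[11,13); WM=10
i=11 t=15 v=1: → [15,17),[14,16); WM=15; [9,11) fires=2 [10,12) fires=2 [11,13) fires=2 [12,14) fires=1
i=12 t=16 v=7: → [16,18),[15,17); WM=15
i=13 t=11 v=4: DROP (t<15-1); WM=15
i=14 t=16 v=2: → [16,18),[15,17); WM=16; [14,16) fires=1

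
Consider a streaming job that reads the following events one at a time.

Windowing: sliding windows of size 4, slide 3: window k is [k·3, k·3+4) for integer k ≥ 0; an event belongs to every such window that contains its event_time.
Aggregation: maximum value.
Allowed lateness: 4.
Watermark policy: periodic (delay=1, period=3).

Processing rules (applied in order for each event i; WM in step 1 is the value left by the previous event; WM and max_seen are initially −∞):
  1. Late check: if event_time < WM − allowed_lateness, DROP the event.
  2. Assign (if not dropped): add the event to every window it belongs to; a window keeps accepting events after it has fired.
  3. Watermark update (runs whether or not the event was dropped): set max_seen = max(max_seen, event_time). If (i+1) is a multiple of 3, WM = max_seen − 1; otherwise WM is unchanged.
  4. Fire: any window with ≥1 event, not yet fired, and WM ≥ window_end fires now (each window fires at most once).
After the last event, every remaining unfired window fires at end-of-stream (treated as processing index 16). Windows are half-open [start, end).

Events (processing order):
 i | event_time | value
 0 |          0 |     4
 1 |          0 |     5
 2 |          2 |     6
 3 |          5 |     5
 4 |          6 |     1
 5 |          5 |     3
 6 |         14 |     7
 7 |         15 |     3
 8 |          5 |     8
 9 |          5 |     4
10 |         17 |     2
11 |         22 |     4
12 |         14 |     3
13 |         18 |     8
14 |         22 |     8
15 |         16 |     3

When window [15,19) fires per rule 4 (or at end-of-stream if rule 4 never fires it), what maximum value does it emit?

3

i=0 t=0 v=4: → [0,4); WM=−∞
i=1 t=0 v=5: → [0,4); WM=−∞
i=2 t=2 v=6: → [0,4); WM=1
i=3 t=5 v=5: → [3,7); WM=1
i=4 t=6 v=1: → [6,10),[3,7); WM=1
i=5 t=5 v=3: → [3,7); WM=5; [0,4) fires=6
i=6 t=14 v=7: → [12,16); WM=5
i=7 t=15 v=3: → [15,19),[12,16); WM=5
i=8 t=5 v=8: → [3,7); WM=14; [3,7) fires=8 [6,10) fires=1
i=9 t=5 v=4: DROP (t<14-4); WM=14
i=10 t=17 v=2: → [15,19); WM=14
i=11 t=22 v=4: → [21,25); WM=21; [12,16) fires=7 [15,19) fires=3
i=12 t=14 v=3: DROP (t<21-4); WM=21
i=13 t=18 v=8: → [18,22),[15,19); WM=21
i=14 t=22 v=8: → [21,25); WM=21
i=15 t=16 v=3: DROP (t<21-4); WM=21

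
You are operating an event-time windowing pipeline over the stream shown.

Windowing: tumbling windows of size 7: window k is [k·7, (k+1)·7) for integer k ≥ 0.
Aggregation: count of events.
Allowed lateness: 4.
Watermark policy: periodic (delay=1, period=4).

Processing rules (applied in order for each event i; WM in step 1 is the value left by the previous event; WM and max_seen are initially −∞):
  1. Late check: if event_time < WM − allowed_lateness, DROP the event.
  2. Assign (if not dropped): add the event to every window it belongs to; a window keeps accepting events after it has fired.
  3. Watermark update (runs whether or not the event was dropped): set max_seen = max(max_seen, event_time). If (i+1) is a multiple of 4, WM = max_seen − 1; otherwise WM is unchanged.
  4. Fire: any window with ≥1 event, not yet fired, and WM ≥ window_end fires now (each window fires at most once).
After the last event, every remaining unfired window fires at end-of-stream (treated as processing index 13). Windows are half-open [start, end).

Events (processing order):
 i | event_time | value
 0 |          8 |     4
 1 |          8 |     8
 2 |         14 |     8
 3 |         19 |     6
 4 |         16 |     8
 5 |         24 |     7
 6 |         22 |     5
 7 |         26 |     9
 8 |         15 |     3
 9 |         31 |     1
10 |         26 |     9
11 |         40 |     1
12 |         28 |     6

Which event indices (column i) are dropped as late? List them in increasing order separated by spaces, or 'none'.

8 12

i=0 t=8 v=4: → [7,14); WM=−∞
i=1 t=8 v=8: → [7,14); WM=−∞
i=2 t=14 v=8: → [14,21); WM=−∞
i=3 t=19 v=6: → [14,21); WM=18; [7,14) fires=2
i=4 t=16 v=8: → [14,21); WM=18
i=5 t=24 v=7: → [21,28); WM=18
i=6 t=22 v=5: → [21,28); WM=18
i=7 t=26 v=9: → [21,28); WM=25; [14,21) fires=3
i=8 t=15 v=3: DROP (t<25-4); WM=25
i=9 t=31 v=1: → [28,35); WM=25
i=10 t=26 v=9: → [21,28); WM=25
i=11 t=40 v=1: → [35,42); WM=39; [21,28) fires=4 [28,35) fires=1
i=12 t=28 v=6: DROP (t<39-4); WM=39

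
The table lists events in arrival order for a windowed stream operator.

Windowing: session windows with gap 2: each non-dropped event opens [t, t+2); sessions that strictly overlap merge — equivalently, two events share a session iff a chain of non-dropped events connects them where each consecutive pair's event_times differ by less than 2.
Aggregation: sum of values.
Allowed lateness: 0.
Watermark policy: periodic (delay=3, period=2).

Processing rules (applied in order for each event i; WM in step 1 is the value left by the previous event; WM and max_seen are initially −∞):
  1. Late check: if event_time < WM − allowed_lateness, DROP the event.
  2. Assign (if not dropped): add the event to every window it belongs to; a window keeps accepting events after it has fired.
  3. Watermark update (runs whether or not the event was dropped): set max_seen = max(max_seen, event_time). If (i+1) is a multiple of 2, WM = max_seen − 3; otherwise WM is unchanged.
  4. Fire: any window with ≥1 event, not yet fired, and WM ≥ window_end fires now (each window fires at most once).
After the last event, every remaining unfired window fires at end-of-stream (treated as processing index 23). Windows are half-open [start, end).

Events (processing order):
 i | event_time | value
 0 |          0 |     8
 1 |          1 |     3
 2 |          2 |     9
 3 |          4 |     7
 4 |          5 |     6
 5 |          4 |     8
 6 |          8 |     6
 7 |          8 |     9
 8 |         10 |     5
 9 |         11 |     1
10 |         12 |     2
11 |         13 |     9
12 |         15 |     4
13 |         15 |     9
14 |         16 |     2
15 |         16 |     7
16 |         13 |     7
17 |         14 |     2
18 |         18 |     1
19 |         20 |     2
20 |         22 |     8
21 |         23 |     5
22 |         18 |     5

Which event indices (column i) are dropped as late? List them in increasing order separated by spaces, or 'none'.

22

i=0 t=0 v=8: → [0,2); WM=−∞
i=1 t=1 v=3: → [0,3); WM=-2
i=2 t=2 v=9: → [0,4); WM=-2
i=3 t=4 v=7: → [4,6); WM=1
i=4 t=5 v=6: → [4,7); WM=1
i=5 t=4 v=8: → [4,7); WM=2
i=6 t=8 v=6: → [8,10); WM=2
i=7 t=8 v=9: → [8,10); WM=5
i=8 t=10 v=5: → [10,12); WM=5
i=9 t=11 v=1: → [10,13); WM=8
i=10 t=12 v=2: → [10,14); WM=8
i=11 t=13 v=9: → [10,15); WM=10
i=12 t=15 v=4: → [15,17); WM=10
i=13 t=15 v=9: → [15,17); WM=12
i=14 t=16 v=2: → [15,18); WM=12
i=15 t=16 v=7: → [15,18); WM=13
i=16 t=13 v=7: → [10,15); WM=13
i=17 t=14 v=2: → [10,18); WM=13
i=18 t=18 v=1: → [18,20); WM=13
i=19 t=20 v=2: → [20,22); WM=17
i=20 t=22 v=8: → [22,24); WM=17
i=21 t=23 v=5: → [22,25); WM=20
i=22 t=18 v=5: DROP (t<20-0); WM=20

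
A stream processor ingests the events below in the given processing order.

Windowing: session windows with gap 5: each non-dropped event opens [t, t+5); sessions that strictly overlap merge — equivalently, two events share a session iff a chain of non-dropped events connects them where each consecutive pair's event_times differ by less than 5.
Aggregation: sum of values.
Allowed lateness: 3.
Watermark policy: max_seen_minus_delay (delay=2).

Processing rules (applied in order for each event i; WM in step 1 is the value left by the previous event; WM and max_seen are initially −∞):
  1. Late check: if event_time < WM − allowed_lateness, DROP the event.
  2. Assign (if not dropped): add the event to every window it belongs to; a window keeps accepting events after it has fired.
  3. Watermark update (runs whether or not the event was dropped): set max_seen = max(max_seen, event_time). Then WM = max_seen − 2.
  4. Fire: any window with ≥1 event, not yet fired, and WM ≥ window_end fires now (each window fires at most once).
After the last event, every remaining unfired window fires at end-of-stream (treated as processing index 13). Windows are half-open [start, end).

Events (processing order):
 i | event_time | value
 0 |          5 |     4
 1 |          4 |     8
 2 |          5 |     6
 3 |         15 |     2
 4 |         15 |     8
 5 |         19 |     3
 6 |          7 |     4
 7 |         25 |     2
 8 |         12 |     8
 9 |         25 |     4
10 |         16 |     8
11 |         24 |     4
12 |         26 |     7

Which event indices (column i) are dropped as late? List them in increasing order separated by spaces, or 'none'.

i=0 t=5 v=4: → [5,10); WM=3
i=1 t=4 v=8: → [4,10); WM=3
i=2 t=5 v=6: → [4,10); WM=3
i=3 t=15 v=2: → [15,20); WM=13
i=4 t=15 v=8: → [15,20); WM=13
i=5 t=19 v=3: → [15,24); WM=17
i=6 t=7 v=4: DROP (t<17-3); WM=17
i=7 t=25 v=2: → [25,30); WM=23
i=8 t=12 v=8: DROP (t<23-3); WM=23
i=9 t=25 v=4: → [25,30); WM=23
i=10 t=16 v=8: DROP (t<23-3); WM=23
i=11 t=24 v=4: → [24,30); WM=23
i=12 t=26 v=7: → [24,31); WM=24

6 8 10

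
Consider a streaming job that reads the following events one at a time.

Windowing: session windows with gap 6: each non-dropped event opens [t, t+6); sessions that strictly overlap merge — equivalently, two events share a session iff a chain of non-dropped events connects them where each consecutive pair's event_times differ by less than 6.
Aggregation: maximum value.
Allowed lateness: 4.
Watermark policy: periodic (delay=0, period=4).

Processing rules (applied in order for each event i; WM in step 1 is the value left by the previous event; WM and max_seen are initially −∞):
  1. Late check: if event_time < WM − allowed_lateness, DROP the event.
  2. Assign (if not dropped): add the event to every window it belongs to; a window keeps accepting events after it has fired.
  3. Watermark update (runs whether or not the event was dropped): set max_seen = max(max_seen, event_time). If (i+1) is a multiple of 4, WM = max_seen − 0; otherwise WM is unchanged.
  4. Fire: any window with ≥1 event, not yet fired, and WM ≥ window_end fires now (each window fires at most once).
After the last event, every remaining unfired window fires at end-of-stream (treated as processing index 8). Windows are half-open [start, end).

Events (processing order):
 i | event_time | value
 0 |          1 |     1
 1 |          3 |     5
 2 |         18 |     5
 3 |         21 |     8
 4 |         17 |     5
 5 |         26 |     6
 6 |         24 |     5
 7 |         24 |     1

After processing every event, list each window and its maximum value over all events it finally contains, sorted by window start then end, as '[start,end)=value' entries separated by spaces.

i=0 t=1 v=1: → [1,7); WM=−∞
i=1 t=3 v=5: → [1,9); WM=−∞
i=2 t=18 v=5: → [18,24); WM=−∞
i=3 t=21 v=8: → [18,27); WM=21
i=4 t=17 v=5: → [17,27); WM=21
i=5 t=26 v=6: → [17,32); WM=21
i=6 t=24 v=5: → [17,32); WM=21
i=7 t=24 v=1: → [17,32); WM=26

[1,9)=5 [17,32)=8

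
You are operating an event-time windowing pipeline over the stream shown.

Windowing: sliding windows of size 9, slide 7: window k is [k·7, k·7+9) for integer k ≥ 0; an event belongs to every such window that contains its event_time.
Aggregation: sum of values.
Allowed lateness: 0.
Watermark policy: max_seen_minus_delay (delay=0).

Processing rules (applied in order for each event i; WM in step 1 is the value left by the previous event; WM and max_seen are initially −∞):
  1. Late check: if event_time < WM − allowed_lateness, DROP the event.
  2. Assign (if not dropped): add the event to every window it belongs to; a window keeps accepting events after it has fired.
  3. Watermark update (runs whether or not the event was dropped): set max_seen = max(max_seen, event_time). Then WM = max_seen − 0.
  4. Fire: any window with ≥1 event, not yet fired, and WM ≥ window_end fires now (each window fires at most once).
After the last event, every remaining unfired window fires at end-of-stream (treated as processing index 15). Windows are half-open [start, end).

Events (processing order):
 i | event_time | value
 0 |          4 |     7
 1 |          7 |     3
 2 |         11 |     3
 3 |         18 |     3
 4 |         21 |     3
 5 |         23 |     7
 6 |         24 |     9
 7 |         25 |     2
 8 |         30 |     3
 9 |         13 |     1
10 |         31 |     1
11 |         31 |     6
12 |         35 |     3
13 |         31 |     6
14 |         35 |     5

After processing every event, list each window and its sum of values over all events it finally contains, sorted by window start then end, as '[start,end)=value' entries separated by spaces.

[0,9)=10 [7,16)=6 [14,23)=6 [21,30)=21 [28,37)=18 [35,44)=8

i=0 t=4 v=7: → [0,9); WM=4
i=1 t=7 v=3: → [7,16),[0,9); WM=7
i=2 t=11 v=3: → [7,16); WM=11; [0,9) fires=10
i=3 t=18 v=3: → [14,23); WM=18; [7,16) fires=6
i=4 t=21 v=3: → [21,30),[14,23); WM=21
i=5 t=23 v=7: → [21,30); WM=23; [14,23) fires=6
i=6 t=24 v=9: → [21,30); WM=24
i=7 t=25 v=2: → [21,30); WM=25
i=8 t=30 v=3: → [28,37); WM=30; [21,30) fires=21
i=9 t=13 v=1: DROP (t<30-0); WM=30
i=10 t=31 v=1: → [28,37); WM=31
i=11 t=31 v=6: → [28,37); WM=31
i=12 t=35 v=3: → [35,44),[28,37); WM=35
i=13 t=31 v=6: DROP (t<35-0); WM=35
i=14 t=35 v=5: → [35,44),[28,37); WM=35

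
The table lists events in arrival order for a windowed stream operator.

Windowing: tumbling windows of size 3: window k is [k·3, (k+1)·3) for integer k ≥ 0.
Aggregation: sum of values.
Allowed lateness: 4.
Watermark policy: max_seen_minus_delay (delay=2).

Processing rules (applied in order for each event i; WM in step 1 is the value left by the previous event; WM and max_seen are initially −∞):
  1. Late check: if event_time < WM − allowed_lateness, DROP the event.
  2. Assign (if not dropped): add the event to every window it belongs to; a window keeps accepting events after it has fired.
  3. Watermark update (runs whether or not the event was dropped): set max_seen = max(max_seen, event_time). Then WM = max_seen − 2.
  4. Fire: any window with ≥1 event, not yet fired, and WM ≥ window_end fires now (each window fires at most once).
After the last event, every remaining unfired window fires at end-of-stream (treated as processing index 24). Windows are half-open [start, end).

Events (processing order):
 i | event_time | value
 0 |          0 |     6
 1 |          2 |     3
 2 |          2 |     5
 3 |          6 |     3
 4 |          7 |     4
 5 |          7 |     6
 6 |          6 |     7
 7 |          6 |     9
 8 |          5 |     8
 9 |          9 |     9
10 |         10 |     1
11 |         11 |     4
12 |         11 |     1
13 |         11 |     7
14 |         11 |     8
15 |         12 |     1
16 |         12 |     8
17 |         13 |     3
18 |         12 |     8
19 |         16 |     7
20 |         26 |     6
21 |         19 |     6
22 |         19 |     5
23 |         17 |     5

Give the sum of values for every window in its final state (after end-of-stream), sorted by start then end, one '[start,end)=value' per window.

[0,3)=14 [3,6)=8 [6,9)=29 [9,12)=30 [12,15)=20 [15,18)=7 [24,27)=6

i=0 t=0 v=6: → [0,3); WM=-2
i=1 t=2 v=3: → [0,3); WM=0
i=2 t=2 v=5: → [0,3); WM=0
i=3 t=6 v=3: → [6,9); WM=4; [0,3) fires=14
i=4 t=7 v=4: → [6,9); WM=5
i=5 t=7 v=6: → [6,9); WM=5
i=6 t=6 v=7: → [6,9); WM=5
i=7 t=6 v=9: → [6,9); WM=5
i=8 t=5 v=8: → [3,6); WM=5
i=9 t=9 v=9: → [9,12); WM=7; [3,6) fires=8
i=10 t=10 v=1: → [9,12); WM=8
i=11 t=11 v=4: → [9,12); WM=9; [6,9) fires=29
i=12 t=11 v=1: → [9,12); WM=9
i=13 t=11 v=7: → [9,12); WM=9
i=14 t=11 v=8: → [9,12); WM=9
i=15 t=12 v=1: → [12,15); WM=10
i=16 t=12 v=8: → [12,15); WM=10
i=17 t=13 v=3: → [12,15); WM=11
i=18 t=12 v=8: → [12,15); WM=11
i=19 t=16 v=7: → [15,18); WM=14; [9,12) fires=30
i=20 t=26 v=6: → [24,27); WM=24; [12,15) fires=20 [15,18) fires=7
i=21 t=19 v=6: DROP (t<24-4); WM=24
i=22 t=19 v=5: DROP (t<24-4); WM=24
i=23 t=17 v=5: DROP (t<24-4); WM=24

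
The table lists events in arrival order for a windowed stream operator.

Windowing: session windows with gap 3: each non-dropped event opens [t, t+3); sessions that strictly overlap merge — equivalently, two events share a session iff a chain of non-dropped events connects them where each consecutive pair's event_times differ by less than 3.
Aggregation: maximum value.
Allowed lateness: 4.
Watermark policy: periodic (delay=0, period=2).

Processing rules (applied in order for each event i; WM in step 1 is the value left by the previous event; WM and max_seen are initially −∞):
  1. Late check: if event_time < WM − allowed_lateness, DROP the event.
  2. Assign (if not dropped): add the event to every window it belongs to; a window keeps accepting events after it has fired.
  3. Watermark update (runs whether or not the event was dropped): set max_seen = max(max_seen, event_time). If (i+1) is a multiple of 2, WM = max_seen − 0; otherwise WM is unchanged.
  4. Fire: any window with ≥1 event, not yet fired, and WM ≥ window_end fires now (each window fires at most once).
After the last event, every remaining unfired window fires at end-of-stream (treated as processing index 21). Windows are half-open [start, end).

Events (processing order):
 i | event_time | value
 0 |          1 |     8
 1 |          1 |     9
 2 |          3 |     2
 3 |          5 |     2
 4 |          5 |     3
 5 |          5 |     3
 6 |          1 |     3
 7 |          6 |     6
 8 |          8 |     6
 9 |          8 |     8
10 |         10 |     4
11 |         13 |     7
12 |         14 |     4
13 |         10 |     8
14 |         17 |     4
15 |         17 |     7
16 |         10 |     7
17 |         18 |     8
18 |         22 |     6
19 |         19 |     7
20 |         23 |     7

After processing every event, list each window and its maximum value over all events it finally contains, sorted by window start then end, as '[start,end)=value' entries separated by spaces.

[1,13)=9 [13,17)=7 [17,22)=8 [22,26)=7

i=0 t=1 v=8: → [1,4); WM=−∞
i=1 t=1 v=9: → [1,4); WM=1
i=2 t=3 v=2: → [1,6); WM=1
i=3 t=5 v=2: → [1,8); WM=5
i=4 t=5 v=3: → [1,8); WM=5
i=5 t=5 v=3: → [1,8); WM=5
i=6 t=1 v=3: → [1,8); WM=5
i=7 t=6 v=6: → [1,9); WM=6
i=8 t=8 v=6: → [1,11); WM=6
i=9 t=8 v=8: → [1,11); WM=8
i=10 t=10 v=4: → [1,13); WM=8
i=11 t=13 v=7: → [13,16); WM=13
i=12 t=14 v=4: → [13,17); WM=13
i=13 t=10 v=8: → [1,13); WM=14
i=14 t=17 v=4: → [17,20); WM=14
i=15 t=17 v=7: → [17,20); WM=17
i=16 t=10 v=7: DROP (t<17-4); WM=17
i=17 t=18 v=8: → [17,21); WM=18
i=18 t=22 v=6: → [22,25); WM=18
i=19 t=19 v=7: → [17,22); WM=22
i=20 t=23 v=7: → [22,26); WM=22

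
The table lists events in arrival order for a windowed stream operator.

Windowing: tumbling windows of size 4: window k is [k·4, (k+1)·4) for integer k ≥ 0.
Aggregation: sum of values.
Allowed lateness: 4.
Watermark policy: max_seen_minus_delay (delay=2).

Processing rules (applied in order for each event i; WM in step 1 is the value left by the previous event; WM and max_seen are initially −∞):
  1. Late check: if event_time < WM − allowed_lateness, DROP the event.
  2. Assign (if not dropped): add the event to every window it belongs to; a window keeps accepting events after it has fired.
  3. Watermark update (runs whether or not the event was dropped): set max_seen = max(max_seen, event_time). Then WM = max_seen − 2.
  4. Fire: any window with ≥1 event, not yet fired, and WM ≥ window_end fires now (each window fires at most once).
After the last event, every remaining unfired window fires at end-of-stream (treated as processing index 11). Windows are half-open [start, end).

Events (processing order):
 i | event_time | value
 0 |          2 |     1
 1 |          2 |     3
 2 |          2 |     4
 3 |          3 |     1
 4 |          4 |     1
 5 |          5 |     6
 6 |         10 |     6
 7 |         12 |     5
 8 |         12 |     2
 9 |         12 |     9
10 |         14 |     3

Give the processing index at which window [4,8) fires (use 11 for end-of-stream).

6

i=0 t=2 v=1: → [0,4); WM=0
i=1 t=2 v=3: → [0,4); WM=0
i=2 t=2 v=4: → [0,4); WM=0
i=3 t=3 v=1: → [0,4); WM=1
i=4 t=4 v=1: → [4,8); WM=2
i=5 t=5 v=6: → [4,8); WM=3
i=6 t=10 v=6: → [8,12); WM=8; [0,4) fires=9 [4,8) fires=7
i=7 t=12 v=5: → [12,16); WM=10
i=8 t=12 v=2: → [12,16); WM=10
i=9 t=12 v=9: → [12,16); WM=10
i=10 t=14 v=3: → [12,16); WM=12; [8,12) fires=6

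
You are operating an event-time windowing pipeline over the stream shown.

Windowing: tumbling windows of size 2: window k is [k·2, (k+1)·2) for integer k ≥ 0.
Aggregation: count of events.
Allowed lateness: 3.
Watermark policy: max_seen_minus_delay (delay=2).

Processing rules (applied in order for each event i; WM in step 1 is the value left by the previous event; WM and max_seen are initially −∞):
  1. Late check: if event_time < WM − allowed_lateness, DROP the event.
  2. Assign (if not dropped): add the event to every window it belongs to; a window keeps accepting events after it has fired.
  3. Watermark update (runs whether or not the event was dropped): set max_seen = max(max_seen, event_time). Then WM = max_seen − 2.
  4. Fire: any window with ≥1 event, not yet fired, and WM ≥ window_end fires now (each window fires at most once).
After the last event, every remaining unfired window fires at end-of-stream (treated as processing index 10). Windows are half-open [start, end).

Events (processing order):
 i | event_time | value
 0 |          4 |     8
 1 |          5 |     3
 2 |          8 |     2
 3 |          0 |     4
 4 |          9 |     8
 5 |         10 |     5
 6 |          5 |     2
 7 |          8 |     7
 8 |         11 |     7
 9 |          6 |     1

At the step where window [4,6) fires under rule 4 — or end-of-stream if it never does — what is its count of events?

2

i=0 t=4 v=8: → [4,6); WM=2
i=1 t=5 v=3: → [4,6); WM=3
i=2 t=8 v=2: → [8,10); WM=6; [4,6) fires=2
i=3 t=0 v=4: DROP (t<6-3); WM=6
i=4 t=9 v=8: → [8,10); WM=7
i=5 t=10 v=5: → [10,12); WM=8
i=6 t=5 v=2: → [4,6); WM=8
i=7 t=8 v=7: → [8,10); WM=8
i=8 t=11 v=7: → [10,12); WM=9
i=9 t=6 v=1: → [6,8); WM=9; [6,8) fires=1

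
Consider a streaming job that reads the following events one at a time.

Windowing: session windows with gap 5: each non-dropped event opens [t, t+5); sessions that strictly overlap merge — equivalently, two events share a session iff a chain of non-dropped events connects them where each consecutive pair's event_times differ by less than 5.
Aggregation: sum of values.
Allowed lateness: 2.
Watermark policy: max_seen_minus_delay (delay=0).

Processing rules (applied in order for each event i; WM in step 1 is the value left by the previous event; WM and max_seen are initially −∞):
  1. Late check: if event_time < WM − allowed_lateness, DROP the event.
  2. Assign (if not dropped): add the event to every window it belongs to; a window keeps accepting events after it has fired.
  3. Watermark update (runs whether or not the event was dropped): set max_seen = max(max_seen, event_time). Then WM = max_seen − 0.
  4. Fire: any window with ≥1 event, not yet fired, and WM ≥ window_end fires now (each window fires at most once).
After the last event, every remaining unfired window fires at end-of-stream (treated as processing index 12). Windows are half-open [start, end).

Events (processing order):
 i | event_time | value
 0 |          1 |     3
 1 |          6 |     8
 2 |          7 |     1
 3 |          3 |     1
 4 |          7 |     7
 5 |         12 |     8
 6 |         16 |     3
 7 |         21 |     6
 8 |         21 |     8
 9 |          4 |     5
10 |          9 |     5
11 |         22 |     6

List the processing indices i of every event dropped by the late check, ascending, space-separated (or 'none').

3 9 10

i=0 t=1 v=3: → [1,6); WM=1
i=1 t=6 v=8: → [6,11); WM=6
i=2 t=7 v=1: → [6,12); WM=7
i=3 t=3 v=1: DROP (t<7-2); WM=7
i=4 t=7 v=7: → [6,12); WM=7
i=5 t=12 v=8: → [12,17); WM=12
i=6 t=16 v=3: → [12,21); WM=16
i=7 t=21 v=6: → [21,26); WM=21
i=8 t=21 v=8: → [21,26); WM=21
i=9 t=4 v=5: DROP (t<21-2); WM=21
i=10 t=9 v=5: DROP (t<21-2); WM=21
i=11 t=22 v=6: → [21,27); WM=22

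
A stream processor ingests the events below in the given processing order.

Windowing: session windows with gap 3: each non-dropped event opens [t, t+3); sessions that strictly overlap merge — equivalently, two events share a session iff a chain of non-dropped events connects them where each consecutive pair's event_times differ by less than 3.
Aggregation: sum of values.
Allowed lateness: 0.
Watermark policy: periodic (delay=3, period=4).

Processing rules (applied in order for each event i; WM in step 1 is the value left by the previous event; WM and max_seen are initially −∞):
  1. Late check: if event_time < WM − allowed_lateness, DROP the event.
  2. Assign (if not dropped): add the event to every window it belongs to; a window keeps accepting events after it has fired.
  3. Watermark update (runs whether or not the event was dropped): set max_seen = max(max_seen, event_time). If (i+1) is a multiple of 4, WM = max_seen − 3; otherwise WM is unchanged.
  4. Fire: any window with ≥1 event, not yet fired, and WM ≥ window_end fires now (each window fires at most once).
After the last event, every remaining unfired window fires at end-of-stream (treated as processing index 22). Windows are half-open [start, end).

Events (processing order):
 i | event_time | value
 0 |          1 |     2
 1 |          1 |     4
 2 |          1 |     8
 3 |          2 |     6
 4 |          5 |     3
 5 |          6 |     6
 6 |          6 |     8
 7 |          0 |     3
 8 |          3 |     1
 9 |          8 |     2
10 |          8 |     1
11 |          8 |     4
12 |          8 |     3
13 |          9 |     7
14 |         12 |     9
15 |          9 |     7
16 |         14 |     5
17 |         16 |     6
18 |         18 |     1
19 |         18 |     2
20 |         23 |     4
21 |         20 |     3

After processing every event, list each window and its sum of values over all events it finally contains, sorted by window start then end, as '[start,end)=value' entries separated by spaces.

[0,12)=65 [12,23)=26 [23,26)=4

i=0 t=1 v=2: → [1,4); WM=−∞
i=1 t=1 v=4: → [1,4); WM=−∞
i=2 t=1 v=8: → [1,4); WM=−∞
i=3 t=2 v=6: → [1,5); WM=-1
i=4 t=5 v=3: → [5,8); WM=-1
i=5 t=6 v=6: → [5,9); WM=-1
i=6 t=6 v=8: → [5,9); WM=-1
i=7 t=0 v=3: → [0,5); WM=3
i=8 t=3 v=1: → [0,9); WM=3
i=9 t=8 v=2: → [0,11); WM=3
i=10 t=8 v=1: → [0,11); WM=3
i=11 t=8 v=4: → [0,11); WM=5
i=12 t=8 v=3: → [0,11); WM=5
i=13 t=9 v=7: → [0,12); WM=5
i=14 t=12 v=9: → [12,15); WM=5
i=15 t=9 v=7: → [0,12); WM=9
i=16 t=14 v=5: → [12,17); WM=9
i=17 t=16 v=6: → [12,19); WM=9
i=18 t=18 v=1: → [12,21); WM=9
i=19 t=18 v=2: → [12,21); WM=15
i=20 t=23 v=4: → [23,26); WM=15
i=21 t=20 v=3: → [12,23); WM=15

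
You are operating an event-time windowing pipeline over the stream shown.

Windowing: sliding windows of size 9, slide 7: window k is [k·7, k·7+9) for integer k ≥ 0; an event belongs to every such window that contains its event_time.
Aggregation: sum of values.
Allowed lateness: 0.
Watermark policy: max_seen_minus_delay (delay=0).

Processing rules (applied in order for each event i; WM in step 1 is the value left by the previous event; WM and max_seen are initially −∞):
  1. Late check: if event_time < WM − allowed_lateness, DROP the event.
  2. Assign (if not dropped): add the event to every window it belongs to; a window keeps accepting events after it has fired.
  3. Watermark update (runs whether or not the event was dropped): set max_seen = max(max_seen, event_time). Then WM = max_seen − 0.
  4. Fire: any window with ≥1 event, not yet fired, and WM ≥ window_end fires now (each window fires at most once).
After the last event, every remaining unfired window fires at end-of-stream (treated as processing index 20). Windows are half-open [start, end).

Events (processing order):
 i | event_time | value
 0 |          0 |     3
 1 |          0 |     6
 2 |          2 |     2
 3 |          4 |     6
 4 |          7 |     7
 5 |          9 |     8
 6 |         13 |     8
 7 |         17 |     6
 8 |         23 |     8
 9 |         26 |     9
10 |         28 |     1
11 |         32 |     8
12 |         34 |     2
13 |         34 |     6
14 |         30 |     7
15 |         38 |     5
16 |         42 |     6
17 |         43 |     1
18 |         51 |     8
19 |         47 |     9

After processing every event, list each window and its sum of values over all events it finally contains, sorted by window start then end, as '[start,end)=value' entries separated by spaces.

[0,9)=24 [7,16)=23 [14,23)=6 [21,30)=18 [28,37)=17 [35,44)=12 [42,51)=7 [49,58)=8

i=0 t=0 v=3: → [0,9); WM=0
i=1 t=0 v=6: → [0,9); WM=0
i=2 t=2 v=2: → [0,9); WM=2
i=3 t=4 v=6: → [0,9); WM=4
i=4 t=7 v=7: → [7,16),[0,9); WM=7
i=5 t=9 v=8: → [7,16); WM=9; [0,9) fires=24
i=6 t=13 v=8: → [7,16); WM=13
i=7 t=17 v=6: → [14,23); WM=17; [7,16) fires=23
i=8 t=23 v=8: → [21,30); WM=23; [14,23) fires=6
i=9 t=26 v=9: → [21,30); WM=26
i=10 t=28 v=1: → [28,37),[21,30); WM=28
i=11 t=32 v=8: → [28,37); WM=32; [21,30) fires=18
i=12 t=34 v=2: → [28,37); WM=34
i=13 t=34 v=6: → [28,37); WM=34
i=14 t=30 v=7: DROP (t<34-0); WM=34
i=15 t=38 v=5: → [35,44); WM=38; [28,37) fires=17
i=16 t=42 v=6: → [42,51),[35,44); WM=42
i=17 t=43 v=1: → [42,51),[35,44); WM=43
i=18 t=51 v=8: → [49,58); WM=51; [35,44) fires=12 [42,51) fires=7
i=19 t=47 v=9: DROP (t<51-0); WM=51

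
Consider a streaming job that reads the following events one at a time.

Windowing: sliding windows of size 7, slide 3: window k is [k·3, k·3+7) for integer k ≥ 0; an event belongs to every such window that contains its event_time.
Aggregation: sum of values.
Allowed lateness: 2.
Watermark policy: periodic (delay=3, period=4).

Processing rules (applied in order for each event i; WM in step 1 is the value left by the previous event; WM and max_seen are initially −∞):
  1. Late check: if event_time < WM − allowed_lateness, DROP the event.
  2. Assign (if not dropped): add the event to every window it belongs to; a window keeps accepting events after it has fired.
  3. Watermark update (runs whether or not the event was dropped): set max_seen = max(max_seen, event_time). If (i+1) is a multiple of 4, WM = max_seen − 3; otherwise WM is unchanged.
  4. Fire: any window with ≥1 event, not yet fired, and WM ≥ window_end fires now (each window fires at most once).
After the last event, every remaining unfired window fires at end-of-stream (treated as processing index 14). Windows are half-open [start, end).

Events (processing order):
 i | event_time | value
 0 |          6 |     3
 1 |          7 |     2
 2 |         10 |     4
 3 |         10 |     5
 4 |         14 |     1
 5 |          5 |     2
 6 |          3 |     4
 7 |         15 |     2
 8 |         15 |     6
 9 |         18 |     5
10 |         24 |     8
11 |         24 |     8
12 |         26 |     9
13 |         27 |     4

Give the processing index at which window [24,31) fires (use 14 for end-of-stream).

14

i=0 t=6 v=3: → [6,13),[3,10),[0,7); WM=−∞
i=1 t=7 v=2: → [6,13),[3,10); WM=−∞
i=2 t=10 v=4: → [9,16),[6,13); WM=−∞
i=3 t=10 v=5: → [9,16),[6,13); WM=7; [0,7) fires=3
i=4 t=14 v=1: → [12,19),[9,16); WM=7
i=5 t=5 v=2: → [3,10),[0,7); WM=7
i=6 t=3 v=4: DROP (t<7-2); WM=7
i=7 t=15 v=2: → [15,22),[12,19),[9,16); WM=12; [3,10) fires=7
i=8 t=15 v=6: → [15,22),[12,19),[9,16); WM=12
i=9 t=18 v=5: → [18,25),[15,22),[12,19); WM=12
i=10 t=24 v=8: → [24,31),[21,28),[18,25); WM=12
i=11 t=24 v=8: → [24,31),[21,28),[18,25); WM=21; [6,13) fires=14 [9,16) fires=18 [12,19) fires=14
i=12 t=26 v=9: → [24,31),[21,28); WM=21
i=13 t=27 v=4: → [27,34),[24,31),[21,28); WM=21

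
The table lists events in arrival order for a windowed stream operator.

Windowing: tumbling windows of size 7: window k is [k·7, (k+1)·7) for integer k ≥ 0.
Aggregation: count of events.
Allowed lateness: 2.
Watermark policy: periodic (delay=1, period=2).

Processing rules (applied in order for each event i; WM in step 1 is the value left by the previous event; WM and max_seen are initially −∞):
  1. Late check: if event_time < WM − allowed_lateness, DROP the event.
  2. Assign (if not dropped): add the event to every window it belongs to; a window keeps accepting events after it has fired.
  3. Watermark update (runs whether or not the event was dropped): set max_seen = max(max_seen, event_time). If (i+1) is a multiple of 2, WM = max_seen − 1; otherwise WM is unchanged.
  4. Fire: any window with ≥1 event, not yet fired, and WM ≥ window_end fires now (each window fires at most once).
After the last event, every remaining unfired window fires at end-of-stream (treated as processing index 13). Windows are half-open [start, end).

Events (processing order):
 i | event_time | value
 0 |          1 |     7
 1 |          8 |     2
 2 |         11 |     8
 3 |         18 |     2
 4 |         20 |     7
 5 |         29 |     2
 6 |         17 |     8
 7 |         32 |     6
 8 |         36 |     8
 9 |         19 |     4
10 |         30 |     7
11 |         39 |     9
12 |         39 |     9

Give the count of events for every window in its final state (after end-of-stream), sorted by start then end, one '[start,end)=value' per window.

[0,7)=1 [7,14)=2 [14,21)=2 [28,35)=2 [35,42)=3

i=0 t=1 v=7: → [0,7); WM=−∞
i=1 t=8 v=2: → [7,14); WM=7; [0,7) fires=1
i=2 t=11 v=8: → [7,14); WM=7
i=3 t=18 v=2: → [14,21); WM=17; [7,14) fires=2
i=4 t=20 v=7: → [14,21); WM=17
i=5 t=29 v=2: → [28,35); WM=28; [14,21) fires=2
i=6 t=17 v=8: DROP (t<28-2); WM=28
i=7 t=32 v=6: → [28,35); WM=31
i=8 t=36 v=8: → [35,42); WM=31
i=9 t=19 v=4: DROP (t<31-2); WM=35; [28,35) fires=2
i=10 t=30 v=7: DROP (t<35-2); WM=35
i=11 t=39 v=9: → [35,42); WM=38
i=12 t=39 v=9: → [35,42); WM=38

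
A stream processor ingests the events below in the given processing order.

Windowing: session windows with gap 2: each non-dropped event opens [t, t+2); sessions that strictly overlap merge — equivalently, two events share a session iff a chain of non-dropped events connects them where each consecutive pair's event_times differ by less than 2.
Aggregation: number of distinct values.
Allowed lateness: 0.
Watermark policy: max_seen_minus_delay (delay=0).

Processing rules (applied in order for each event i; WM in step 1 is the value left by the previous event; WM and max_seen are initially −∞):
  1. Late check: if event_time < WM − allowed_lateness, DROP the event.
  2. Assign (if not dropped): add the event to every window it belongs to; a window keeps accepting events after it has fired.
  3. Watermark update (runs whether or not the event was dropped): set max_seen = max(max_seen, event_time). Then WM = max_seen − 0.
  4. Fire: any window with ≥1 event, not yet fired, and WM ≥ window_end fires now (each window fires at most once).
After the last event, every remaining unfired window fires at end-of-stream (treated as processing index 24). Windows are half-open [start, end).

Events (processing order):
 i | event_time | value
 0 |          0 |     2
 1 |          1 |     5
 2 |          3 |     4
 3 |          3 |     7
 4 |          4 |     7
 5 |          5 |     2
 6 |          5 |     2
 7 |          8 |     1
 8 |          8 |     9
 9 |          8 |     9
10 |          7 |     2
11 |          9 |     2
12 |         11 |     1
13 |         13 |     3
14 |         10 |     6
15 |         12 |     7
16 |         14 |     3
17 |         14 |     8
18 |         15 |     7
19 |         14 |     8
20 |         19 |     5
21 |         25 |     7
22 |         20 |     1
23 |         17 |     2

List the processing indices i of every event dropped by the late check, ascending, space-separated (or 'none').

i=0 t=0 v=2: → [0,2); WM=0
i=1 t=1 v=5: → [0,3); WM=1
i=2 t=3 v=4: → [3,5); WM=3
i=3 t=3 v=7: → [3,5); WM=3
i=4 t=4 v=7: → [3,6); WM=4
i=5 t=5 v=2: → [3,7); WM=5
i=6 t=5 v=2: → [3,7); WM=5
i=7 t=8 v=1: → [8,10); WM=8
i=8 t=8 v=9: → [8,10); WM=8
i=9 t=8 v=9: → [8,10); WM=8
i=10 t=7 v=2: DROP (t<8-0); WM=8
i=11 t=9 v=2: → [8,11); WM=9
i=12 t=11 v=1: → [11,13); WM=11
i=13 t=13 v=3: → [13,15); WM=13
i=14 t=10 v=6: DROP (t<13-0); WM=13
i=15 t=12 v=7: DROP (t<13-0); WM=13
i=16 t=14 v=3: → [13,16); WM=14
i=17 t=14 v=8: → [13,16); WM=14
i=18 t=15 v=7: → [13,17); WM=15
i=19 t=14 v=8: DROP (t<15-0); WM=15
i=20 t=19 v=5: → [19,21); WM=19
i=21 t=25 v=7: → [25,27); WM=25
i=22 t=20 v=1: DROP (t<25-0); WM=25
i=23 t=17 v=2: DROP (t<25-0); WM=25

10 14 15 19 22 23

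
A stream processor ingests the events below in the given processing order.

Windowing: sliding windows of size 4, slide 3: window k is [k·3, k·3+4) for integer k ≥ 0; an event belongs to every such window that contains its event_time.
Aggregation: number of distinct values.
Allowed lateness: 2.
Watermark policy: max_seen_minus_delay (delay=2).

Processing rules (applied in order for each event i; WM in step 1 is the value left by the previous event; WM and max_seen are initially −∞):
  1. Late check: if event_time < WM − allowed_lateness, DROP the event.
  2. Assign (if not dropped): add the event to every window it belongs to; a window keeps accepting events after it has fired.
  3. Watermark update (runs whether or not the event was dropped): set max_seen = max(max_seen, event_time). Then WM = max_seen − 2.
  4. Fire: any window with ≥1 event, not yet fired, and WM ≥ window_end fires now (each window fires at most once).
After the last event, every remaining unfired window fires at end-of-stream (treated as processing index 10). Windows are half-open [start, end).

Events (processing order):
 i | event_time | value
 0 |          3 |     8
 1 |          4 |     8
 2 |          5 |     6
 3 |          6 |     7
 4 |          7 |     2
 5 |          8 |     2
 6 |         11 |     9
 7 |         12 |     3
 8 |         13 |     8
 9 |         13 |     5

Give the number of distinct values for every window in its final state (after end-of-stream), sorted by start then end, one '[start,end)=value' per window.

[0,4)=1 [3,7)=3 [6,10)=2 [9,13)=2 [12,16)=3

i=0 t=3 v=8: → [3,7),[0,4); WM=1
i=1 t=4 v=8: → [3,7); WM=2
i=2 t=5 v=6: → [3,7); WM=3
i=3 t=6 v=7: → [6,10),[3,7); WM=4; [0,4) fires=1
i=4 t=7 v=2: → [6,10); WM=5
i=5 t=8 v=2: → [6,10); WM=6
i=6 t=11 v=9: → [9,13); WM=9; [3,7) fires=3
i=7 t=12 v=3: → [12,16),[9,13); WM=10; [6,10) fires=2
i=8 t=13 v=8: → [12,16); WM=11
i=9 t=13 v=5: → [12,16); WM=11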